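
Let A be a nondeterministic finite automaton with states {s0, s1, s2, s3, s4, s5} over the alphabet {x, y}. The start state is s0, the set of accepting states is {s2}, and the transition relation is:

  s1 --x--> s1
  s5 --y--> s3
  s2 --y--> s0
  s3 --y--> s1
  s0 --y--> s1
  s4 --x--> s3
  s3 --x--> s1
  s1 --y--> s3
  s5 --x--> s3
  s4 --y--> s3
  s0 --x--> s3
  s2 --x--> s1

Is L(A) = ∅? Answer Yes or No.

The states reachable from the start state are {s0, s1, s3}.
None of the accepting states {s2} is reachable, so no string is accepted and L(A) = ∅.

Yes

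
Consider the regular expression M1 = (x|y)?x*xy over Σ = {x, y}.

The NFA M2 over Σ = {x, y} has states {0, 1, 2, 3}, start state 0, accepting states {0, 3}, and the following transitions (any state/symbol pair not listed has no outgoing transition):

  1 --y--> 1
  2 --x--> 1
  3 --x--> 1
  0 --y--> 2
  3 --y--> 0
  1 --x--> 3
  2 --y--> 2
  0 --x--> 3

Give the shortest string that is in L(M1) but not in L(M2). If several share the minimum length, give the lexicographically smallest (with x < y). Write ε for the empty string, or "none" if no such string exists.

The string xxy is accepted by M1 but not by M2.
No shorter string lies in the difference, and xxy is the lexicographically first length-3 string in L(M1) \ L(M2).

xxy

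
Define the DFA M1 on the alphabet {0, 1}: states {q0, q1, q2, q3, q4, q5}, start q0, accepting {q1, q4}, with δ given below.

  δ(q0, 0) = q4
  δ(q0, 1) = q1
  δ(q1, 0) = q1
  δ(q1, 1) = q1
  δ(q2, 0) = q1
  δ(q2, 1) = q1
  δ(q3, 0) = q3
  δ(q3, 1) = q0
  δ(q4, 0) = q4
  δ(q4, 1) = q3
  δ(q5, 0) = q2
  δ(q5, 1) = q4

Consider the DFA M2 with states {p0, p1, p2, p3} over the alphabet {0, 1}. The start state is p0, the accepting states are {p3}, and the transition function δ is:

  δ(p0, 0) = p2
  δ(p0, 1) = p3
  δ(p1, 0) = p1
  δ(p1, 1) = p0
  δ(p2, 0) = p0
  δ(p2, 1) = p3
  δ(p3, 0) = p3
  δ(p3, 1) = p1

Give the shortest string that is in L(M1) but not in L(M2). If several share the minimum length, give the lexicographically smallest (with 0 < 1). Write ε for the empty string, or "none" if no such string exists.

The string 0 is accepted by M1 but not by M2.
No shorter string lies in the difference, and 0 is the lexicographically first length-1 string in L(M1) \ L(M2).

0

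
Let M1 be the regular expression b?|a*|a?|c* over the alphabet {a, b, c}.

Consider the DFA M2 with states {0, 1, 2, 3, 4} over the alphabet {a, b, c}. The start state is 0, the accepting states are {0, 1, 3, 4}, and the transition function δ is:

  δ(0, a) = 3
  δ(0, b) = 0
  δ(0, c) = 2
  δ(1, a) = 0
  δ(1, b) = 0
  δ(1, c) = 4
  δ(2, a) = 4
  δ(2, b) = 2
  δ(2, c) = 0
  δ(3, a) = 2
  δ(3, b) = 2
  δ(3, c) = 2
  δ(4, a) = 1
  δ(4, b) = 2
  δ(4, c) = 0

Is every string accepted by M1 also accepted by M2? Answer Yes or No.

No

The string c is in L(M1) but not in L(M2).
So L(M1) ⊄ L(M2).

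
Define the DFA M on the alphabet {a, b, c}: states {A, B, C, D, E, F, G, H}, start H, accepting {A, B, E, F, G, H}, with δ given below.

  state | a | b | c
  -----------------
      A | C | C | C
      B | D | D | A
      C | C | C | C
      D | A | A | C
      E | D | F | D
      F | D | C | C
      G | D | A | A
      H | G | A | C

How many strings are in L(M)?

7

The useful subgraph on states {A, D, G, H} is acyclic, so L(M) is finite; the longest accepting path visits 4 useful states, giving maximum string length 3.
Counting accepting paths from H by length: 1 of length 0, 2 of length 1, 2 of length 2, 2 of length 3. Total 7.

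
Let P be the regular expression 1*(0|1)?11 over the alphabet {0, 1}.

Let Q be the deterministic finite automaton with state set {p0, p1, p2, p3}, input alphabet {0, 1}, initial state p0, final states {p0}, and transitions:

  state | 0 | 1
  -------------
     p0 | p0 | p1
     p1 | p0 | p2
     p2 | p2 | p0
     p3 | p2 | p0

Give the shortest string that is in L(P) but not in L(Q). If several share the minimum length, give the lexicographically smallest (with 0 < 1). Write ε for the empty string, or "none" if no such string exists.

11

The string 11 is accepted by P but not by Q.
No shorter string lies in the difference, and 11 is the lexicographically first length-2 string in L(P) \ L(Q).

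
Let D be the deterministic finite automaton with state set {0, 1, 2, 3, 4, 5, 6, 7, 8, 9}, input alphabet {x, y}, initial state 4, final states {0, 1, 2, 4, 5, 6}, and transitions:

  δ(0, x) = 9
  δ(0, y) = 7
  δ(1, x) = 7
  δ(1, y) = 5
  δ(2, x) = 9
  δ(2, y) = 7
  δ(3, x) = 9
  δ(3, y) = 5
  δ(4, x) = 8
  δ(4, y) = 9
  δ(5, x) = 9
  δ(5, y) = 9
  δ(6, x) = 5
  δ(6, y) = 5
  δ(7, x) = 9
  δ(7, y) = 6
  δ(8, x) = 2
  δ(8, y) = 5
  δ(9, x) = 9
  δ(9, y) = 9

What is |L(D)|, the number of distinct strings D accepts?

The useful subgraph on states {2, 4, 5, 6, 7, 8} is acyclic, so L(D) is finite; the longest accepting path visits 6 useful states, giving maximum string length 5.
Counting accepting paths from 4 by length: 1 of length 0, 2 of length 2, 1 of length 4, 2 of length 5. Total 6.

6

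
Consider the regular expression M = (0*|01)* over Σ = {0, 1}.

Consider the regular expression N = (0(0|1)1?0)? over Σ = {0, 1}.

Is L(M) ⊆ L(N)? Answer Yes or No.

The string 0 is in L(M) but not in L(N).
So L(M) ⊄ L(N).

No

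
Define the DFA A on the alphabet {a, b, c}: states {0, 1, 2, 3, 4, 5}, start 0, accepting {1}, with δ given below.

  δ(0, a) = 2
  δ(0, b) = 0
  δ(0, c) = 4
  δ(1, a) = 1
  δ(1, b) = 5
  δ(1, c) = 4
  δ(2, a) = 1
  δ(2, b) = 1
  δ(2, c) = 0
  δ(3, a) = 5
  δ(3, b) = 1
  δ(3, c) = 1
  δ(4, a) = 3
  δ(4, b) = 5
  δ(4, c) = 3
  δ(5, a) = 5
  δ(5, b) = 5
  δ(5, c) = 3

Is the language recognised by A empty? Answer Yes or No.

No

The string aa is accepted: the run 0 → 2 → 1 ends in the accepting state 1.
Since at least one string is accepted, L(A) is not empty.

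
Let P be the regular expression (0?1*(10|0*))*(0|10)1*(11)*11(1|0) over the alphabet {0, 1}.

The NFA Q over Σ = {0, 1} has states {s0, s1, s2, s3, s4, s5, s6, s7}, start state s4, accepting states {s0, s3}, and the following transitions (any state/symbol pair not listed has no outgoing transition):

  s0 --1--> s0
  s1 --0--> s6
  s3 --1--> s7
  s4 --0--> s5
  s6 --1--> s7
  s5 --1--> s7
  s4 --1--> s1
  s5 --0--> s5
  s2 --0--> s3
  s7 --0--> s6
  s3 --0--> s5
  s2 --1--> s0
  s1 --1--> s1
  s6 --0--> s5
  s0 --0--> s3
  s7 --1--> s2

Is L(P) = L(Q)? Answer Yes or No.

Converting the expression P to a DFA (subset construction, then merging equivalent states) gives the minimal DFA with states {p0, p1, p2, p3, p4, p5}, start state p0, accepting states {p4, p5} and transitions p0: 0→p1, 1→p0; p1: 0→p1, 1→p2; p2: 0→p1, 1→p3; p3: 0→p4, 1→p5; p4: 0→p1, 1→p2; p5: 0→p4, 1→p5.
Exploring the product automaton P × Q from the start pair (p0, s4), following both machines on each input symbol, reaches 8 state pairs: (p0, s4), (p1, s5), (p0, s1), (p2, s7), (p1, s6), (p3, s2), (p4, s3), (p5, s0).
P accepts in {p4, p5} and Q accepts in {s0, s3}. In every reachable pair the two components are either both accepting — (p4, s3), (p5, s0) — or both non-accepting, so no string is accepted by exactly one of the machines: L(P) \ L(Q) and L(Q) \ L(P) are both empty.
Hence every string is accepted by P iff it is accepted by Q, and the two languages coincide.

Yes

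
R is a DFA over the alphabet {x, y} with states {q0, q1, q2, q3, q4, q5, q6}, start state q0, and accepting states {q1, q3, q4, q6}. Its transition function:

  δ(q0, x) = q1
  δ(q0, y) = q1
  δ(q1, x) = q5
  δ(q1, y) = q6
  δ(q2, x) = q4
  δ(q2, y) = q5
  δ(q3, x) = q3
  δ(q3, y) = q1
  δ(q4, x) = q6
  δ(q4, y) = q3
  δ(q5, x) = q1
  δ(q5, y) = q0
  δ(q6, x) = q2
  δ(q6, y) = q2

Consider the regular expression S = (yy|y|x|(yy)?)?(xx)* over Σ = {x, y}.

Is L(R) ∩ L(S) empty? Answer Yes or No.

The string x is accepted by both R and S.
Hence L(R) ∩ L(S) ≠ ∅.

No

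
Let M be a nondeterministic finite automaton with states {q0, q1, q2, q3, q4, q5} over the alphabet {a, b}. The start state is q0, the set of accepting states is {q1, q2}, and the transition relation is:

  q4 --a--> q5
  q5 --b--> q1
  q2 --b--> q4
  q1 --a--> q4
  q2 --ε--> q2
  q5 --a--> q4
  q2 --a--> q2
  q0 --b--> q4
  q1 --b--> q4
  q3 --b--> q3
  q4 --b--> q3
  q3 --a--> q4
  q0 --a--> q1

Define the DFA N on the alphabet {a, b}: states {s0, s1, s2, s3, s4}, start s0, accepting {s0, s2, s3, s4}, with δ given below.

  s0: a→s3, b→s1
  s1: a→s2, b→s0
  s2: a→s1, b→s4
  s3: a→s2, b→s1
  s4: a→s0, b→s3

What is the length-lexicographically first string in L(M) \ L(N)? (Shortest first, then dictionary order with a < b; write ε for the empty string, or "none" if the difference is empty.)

The string aabaab is accepted by M but not by N.
No shorter string lies in the difference, and aabaab is the lexicographically first length-6 string in L(M) \ L(N).

aabaab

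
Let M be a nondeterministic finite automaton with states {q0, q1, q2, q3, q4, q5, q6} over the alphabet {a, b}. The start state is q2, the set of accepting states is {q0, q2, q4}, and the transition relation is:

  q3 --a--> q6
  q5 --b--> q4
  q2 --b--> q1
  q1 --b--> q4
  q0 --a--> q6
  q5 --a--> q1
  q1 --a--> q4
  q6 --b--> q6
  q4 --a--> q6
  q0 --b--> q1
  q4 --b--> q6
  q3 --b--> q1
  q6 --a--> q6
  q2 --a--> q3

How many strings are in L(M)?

5

The useful subgraph on states {q1, q2, q3, q4} is acyclic, so L(M) is finite; the longest accepting path visits 4 useful states, giving maximum string length 3.
Counting accepting paths from q2 by length: 1 of length 0, 2 of length 2, 2 of length 3. Total 5.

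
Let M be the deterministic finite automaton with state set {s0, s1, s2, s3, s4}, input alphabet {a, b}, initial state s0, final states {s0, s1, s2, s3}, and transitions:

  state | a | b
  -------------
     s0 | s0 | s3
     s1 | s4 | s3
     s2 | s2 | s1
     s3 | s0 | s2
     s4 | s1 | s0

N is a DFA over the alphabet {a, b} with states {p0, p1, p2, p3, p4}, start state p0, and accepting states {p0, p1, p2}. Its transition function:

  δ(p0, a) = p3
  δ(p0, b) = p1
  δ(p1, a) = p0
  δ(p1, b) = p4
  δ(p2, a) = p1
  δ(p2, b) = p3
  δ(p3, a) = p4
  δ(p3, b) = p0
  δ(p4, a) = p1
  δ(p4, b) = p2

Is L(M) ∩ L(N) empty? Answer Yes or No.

No

The empty string ε is accepted by both M and N.
Hence L(M) ∩ L(N) ≠ ∅.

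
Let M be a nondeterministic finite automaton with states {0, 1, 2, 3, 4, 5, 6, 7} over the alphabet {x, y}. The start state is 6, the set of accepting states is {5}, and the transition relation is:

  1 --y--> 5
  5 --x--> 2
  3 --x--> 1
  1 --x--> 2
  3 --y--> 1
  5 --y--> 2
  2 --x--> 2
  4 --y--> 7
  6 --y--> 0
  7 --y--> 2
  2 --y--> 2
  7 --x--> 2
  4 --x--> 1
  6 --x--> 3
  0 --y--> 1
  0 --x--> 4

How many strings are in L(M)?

The useful subgraph on states {0, 1, 3, 4, 5, 6} is acyclic, so L(M) is finite; the longest accepting path visits 5 useful states, giving maximum string length 4.
Counting accepting paths from 6 by length: 3 of length 3, 1 of length 4. Total 4.

4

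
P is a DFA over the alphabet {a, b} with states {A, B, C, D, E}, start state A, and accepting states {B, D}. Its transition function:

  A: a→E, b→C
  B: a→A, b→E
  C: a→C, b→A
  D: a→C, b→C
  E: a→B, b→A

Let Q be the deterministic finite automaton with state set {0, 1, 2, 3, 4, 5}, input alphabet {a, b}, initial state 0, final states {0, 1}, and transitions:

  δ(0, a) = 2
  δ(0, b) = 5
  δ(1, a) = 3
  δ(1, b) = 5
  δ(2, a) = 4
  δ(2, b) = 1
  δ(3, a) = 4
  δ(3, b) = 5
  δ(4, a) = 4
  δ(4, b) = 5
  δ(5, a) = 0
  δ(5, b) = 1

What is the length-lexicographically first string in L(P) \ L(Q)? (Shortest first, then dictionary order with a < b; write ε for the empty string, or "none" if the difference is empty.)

The string aa is accepted by P but not by Q.
No shorter string lies in the difference, and aa is the lexicographically first length-2 string in L(P) \ L(Q).

aa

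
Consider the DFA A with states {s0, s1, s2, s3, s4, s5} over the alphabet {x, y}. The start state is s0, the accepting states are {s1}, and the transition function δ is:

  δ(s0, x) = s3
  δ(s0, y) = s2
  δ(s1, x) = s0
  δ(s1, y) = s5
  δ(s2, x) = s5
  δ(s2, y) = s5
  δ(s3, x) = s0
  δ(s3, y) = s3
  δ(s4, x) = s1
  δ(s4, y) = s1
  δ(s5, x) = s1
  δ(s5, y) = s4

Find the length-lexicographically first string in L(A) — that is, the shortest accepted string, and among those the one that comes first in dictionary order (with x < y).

yxx

A breadth-first search from s0 reaches an accepting state first via the path s0 → s2 → s5 → s1 on input yxx.
No string of length < 3 is accepted (BFS exhausts all shorter strings without reaching an accepting state), and yxx is the lexicographically least accepting string of length 3.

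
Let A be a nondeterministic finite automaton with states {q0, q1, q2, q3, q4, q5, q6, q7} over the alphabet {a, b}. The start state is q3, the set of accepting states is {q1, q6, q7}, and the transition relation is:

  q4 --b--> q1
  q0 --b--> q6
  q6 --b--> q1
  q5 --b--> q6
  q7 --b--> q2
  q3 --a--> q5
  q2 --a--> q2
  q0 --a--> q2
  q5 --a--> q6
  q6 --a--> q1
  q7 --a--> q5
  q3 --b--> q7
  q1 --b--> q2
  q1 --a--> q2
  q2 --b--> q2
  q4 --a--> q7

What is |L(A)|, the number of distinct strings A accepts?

13

The useful subgraph on states {q1, q3, q5, q6, q7} is acyclic, so L(A) is finite; the longest accepting path visits 5 useful states, giving maximum string length 4.
Counting accepting paths from q3 by length: 1 of length 1, 2 of length 2, 6 of length 3, 4 of length 4. Total 13.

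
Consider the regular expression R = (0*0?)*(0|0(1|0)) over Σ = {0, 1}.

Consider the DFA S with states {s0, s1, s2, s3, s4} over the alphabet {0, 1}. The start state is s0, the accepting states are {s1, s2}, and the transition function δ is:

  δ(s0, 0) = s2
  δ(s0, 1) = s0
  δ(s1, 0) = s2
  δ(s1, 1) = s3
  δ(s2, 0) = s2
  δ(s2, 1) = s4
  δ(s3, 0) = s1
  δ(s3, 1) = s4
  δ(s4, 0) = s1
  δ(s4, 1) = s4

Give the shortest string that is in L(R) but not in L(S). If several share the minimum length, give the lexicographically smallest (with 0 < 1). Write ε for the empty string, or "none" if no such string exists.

01

The string 01 is accepted by R but not by S.
No shorter string lies in the difference, and 01 is the lexicographically first length-2 string in L(R) \ L(S).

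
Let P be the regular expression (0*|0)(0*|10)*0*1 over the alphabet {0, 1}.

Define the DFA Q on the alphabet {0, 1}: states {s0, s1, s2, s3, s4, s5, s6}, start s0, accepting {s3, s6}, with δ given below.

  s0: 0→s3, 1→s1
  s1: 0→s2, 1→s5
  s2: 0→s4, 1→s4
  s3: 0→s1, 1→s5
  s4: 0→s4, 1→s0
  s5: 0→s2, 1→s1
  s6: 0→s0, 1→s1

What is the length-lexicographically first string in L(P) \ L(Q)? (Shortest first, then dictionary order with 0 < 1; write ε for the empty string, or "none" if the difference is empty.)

1

The string 1 is accepted by P but not by Q.
No shorter string lies in the difference, and 1 is the lexicographically first length-1 string in L(P) \ L(Q).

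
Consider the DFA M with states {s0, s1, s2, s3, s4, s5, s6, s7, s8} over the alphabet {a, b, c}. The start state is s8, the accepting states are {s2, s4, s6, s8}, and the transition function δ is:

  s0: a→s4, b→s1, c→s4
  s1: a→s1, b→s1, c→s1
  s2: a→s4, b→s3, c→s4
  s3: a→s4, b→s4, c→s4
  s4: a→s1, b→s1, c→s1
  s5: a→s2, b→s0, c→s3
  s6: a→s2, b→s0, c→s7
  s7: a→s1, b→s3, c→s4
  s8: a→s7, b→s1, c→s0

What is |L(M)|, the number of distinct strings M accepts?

The useful subgraph on states {s0, s3, s4, s7, s8} is acyclic, so L(M) is finite; the longest accepting path visits 4 useful states, giving maximum string length 3.
Counting accepting paths from s8 by length: 1 of length 0, 3 of length 2, 3 of length 3. Total 7.

7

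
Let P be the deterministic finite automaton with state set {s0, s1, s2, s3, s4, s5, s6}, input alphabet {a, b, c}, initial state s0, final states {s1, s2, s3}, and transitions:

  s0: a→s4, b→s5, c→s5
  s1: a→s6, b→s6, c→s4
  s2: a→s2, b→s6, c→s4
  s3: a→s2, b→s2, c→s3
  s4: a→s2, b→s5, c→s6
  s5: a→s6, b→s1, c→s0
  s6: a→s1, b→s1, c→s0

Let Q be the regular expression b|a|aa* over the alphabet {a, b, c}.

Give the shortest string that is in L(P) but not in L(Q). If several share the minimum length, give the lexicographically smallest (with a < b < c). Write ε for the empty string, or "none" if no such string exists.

bb

The string bb is accepted by P but not by Q.
No shorter string lies in the difference, and bb is the lexicographically first length-2 string in L(P) \ L(Q).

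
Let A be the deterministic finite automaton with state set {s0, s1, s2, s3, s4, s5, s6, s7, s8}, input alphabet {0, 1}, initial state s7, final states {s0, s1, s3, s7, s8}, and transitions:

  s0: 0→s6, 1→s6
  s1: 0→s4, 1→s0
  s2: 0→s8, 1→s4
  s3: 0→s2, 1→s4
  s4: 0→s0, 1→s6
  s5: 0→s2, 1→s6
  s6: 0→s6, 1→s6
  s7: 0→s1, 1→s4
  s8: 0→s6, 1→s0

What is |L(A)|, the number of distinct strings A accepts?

5

The useful subgraph on states {s0, s1, s4, s7} is acyclic, so L(A) is finite; the longest accepting path visits 4 useful states, giving maximum string length 3.
Counting accepting paths from s7 by length: 1 of length 0, 1 of length 1, 2 of length 2, 1 of length 3. Total 5.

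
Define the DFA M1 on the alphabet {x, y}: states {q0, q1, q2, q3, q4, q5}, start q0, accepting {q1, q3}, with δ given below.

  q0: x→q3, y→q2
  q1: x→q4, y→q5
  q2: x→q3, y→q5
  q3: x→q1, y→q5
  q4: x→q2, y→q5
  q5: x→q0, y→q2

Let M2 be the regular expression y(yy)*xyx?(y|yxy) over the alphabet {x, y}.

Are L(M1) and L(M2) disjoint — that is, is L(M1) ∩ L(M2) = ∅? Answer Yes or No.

Converting the expression M2 to a DFA (subset construction, then merging equivalent states) gives the minimal DFA with states {r0, r1, r2, r3, r4, r5, r6, r7, r8}, start state r0, accepting states {r6, r8} and transitions r0: x→r1, y→r2; r1: x→r1, y→r1; r2: x→r3, y→r0; r3: x→r1, y→r4; r4: x→r5, y→r6; r5: x→r1, y→r6; r6: x→r7, y→r1; r7: x→r1, y→r8; r8: x→r1, y→r1.
Exploring the product automaton M1 × M2 from the start pair (q0, r0), following both machines on each input symbol, reaches 15 state pairs: (q0, r0), (q3, r1), (q2, r2), (q1, r1), (q5, r1), (q3, r3), (q5, r0), (q4, r1), (q0, r1), (q2, r1), (q5, r4), (q0, r5), (q2, r6), (q3, r7), (q5, r8).
M1 accepts in {q1, q3} and M2 accepts in {r6, r8}; no reachable pair has both components accepting, so no string drives both machines to acceptance simultaneously and L(M1) ∩ L(M2) = ∅.
So no string is accepted by both, and the intersection is empty.

Yes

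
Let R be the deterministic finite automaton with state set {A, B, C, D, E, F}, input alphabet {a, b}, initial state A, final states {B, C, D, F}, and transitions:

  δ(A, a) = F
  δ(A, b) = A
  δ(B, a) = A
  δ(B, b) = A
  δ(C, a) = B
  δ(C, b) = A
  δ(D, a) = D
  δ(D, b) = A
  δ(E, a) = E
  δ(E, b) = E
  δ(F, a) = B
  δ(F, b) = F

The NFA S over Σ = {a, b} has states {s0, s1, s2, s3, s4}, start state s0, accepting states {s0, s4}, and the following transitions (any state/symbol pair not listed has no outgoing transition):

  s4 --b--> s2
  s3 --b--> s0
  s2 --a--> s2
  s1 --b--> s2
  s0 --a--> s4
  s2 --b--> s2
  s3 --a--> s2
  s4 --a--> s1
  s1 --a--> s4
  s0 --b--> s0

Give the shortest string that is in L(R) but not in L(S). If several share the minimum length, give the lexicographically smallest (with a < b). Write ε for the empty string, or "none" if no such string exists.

aa

The string aa is accepted by R but not by S.
No shorter string lies in the difference, and aa is the lexicographically first length-2 string in L(R) \ L(S).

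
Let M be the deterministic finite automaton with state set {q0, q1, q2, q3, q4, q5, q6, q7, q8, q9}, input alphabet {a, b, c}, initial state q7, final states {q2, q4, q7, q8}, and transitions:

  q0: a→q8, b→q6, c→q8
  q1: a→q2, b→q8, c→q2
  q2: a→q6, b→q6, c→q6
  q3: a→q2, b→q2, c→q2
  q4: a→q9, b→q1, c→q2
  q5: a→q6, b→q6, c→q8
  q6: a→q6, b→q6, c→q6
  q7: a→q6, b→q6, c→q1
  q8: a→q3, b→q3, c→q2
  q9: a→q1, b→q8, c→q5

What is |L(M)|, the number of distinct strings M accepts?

11

The useful subgraph on states {q1, q2, q3, q7, q8} is acyclic, so L(M) is finite; the longest accepting path visits 5 useful states, giving maximum string length 4.
Counting accepting paths from q7 by length: 1 of length 0, 3 of length 2, 1 of length 3, 6 of length 4. Total 11.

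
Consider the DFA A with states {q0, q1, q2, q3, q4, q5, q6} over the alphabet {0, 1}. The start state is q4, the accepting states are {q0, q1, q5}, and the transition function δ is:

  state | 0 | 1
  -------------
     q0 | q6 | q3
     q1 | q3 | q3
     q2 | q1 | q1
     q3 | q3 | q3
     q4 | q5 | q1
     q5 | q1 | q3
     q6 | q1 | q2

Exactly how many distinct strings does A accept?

3

The useful subgraph on states {q1, q4, q5} is acyclic, so L(A) is finite; the longest accepting path visits 3 useful states, giving maximum string length 2.
Counting accepting paths from q4 by length: 2 of length 1, 1 of length 2. Total 3.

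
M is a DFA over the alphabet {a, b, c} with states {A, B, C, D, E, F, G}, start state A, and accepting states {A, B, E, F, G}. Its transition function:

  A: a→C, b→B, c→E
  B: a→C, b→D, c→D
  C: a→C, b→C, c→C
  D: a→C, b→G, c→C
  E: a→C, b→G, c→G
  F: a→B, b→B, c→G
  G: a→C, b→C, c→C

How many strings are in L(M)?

The useful subgraph on states {A, B, D, E, G} is acyclic, so L(M) is finite; the longest accepting path visits 4 useful states, giving maximum string length 3.
Counting accepting paths from A by length: 1 of length 0, 2 of length 1, 2 of length 2, 2 of length 3. Total 7.

7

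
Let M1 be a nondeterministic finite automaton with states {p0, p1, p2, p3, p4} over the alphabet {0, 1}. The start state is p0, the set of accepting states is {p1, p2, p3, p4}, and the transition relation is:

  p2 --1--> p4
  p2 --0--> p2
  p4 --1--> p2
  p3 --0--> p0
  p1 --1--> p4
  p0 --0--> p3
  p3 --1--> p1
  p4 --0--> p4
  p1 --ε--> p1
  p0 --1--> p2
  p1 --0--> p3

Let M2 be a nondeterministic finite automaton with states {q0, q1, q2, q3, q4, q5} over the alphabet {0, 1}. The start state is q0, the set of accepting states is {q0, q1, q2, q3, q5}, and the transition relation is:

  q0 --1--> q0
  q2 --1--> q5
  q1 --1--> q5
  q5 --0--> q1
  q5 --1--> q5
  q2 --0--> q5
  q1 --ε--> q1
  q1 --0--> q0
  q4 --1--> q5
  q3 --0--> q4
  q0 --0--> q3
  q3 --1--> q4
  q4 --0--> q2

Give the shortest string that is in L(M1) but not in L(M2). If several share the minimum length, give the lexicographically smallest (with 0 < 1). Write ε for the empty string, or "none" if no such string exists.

01

The string 01 is accepted by M1 but not by M2.
No shorter string lies in the difference, and 01 is the lexicographically first length-2 string in L(M1) \ L(M2).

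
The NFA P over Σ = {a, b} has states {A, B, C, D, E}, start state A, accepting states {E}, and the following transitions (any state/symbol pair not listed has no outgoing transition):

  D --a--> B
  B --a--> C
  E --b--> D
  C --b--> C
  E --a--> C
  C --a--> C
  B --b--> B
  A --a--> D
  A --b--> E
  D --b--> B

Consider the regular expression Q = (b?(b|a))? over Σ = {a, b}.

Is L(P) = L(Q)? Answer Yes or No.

The empty string ε is accepted by Q but rejected by P.
So L(P) ≠ L(Q).

No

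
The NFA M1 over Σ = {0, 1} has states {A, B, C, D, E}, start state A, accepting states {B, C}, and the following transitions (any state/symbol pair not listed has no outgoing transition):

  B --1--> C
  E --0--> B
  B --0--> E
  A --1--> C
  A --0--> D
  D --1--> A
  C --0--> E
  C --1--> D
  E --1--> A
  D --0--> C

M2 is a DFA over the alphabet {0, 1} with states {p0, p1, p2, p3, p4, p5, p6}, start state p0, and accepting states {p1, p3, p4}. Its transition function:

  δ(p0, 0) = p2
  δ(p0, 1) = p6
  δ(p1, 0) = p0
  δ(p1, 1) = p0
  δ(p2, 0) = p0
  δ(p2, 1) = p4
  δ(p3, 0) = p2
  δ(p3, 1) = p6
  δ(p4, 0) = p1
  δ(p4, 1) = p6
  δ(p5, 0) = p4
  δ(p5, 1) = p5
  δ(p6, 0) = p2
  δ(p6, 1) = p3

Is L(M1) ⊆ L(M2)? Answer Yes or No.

The string 1 is in L(M1) but not in L(M2).
So L(M1) ⊄ L(M2).

No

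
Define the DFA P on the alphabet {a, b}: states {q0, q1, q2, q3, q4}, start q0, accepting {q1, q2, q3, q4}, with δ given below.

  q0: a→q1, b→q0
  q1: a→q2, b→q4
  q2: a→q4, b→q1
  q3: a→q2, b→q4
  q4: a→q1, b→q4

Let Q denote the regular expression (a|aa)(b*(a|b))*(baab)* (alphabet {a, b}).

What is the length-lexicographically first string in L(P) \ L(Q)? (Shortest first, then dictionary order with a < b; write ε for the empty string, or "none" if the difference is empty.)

The string ba is accepted by P but not by Q.
No shorter string lies in the difference, and ba is the lexicographically first length-2 string in L(P) \ L(Q).

ba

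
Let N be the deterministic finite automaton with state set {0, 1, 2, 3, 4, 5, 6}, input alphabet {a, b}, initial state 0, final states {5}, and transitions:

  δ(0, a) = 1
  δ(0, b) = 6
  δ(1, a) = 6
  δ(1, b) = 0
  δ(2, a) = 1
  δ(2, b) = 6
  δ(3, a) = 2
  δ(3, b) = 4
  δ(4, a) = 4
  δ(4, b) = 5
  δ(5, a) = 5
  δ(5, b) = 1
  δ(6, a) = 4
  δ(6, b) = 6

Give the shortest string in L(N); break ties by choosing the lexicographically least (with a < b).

bab

A breadth-first search from 0 reaches an accepting state first via the path 0 → 6 → 4 → 5 on input bab.
No string of length < 3 is accepted (BFS exhausts all shorter strings without reaching an accepting state), and bab is the lexicographically least accepting string of length 3.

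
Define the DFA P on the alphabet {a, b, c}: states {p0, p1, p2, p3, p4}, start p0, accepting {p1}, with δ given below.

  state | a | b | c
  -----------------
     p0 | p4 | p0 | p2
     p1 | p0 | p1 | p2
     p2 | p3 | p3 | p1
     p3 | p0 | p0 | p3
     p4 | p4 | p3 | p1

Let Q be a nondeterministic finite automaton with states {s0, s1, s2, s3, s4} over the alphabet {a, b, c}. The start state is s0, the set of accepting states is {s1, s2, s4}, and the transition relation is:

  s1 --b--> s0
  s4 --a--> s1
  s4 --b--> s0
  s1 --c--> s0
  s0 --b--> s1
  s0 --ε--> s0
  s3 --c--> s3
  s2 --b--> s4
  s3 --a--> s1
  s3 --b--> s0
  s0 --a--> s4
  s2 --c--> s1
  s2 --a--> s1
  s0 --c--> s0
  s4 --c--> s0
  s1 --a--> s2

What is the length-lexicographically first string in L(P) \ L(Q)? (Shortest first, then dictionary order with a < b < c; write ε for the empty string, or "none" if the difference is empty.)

The string ac is accepted by P but not by Q.
No shorter string lies in the difference, and ac is the lexicographically first length-2 string in L(P) \ L(Q).

ac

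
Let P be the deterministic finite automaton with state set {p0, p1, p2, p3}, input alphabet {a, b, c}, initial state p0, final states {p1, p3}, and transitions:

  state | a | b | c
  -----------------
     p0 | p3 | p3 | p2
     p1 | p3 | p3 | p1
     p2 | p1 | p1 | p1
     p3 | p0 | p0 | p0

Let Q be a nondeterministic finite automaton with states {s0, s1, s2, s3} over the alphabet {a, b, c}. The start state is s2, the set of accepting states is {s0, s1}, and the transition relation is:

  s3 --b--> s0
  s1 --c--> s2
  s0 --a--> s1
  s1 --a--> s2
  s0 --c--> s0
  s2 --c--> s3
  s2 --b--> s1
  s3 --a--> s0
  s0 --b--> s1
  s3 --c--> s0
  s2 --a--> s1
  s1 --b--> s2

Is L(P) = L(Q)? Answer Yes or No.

Yes

Exploring the product automaton P × Q from the start pair (p0, s2), following both machines on each input symbol, reaches 4 state pairs: (p0, s2), (p3, s1), (p2, s3), (p1, s0).
P accepts in {p1, p3} and Q accepts in {s0, s1}. In every reachable pair the two components are either both accepting — (p3, s1), (p1, s0) — or both non-accepting, so no string is accepted by exactly one of the machines: L(P) \ L(Q) and L(Q) \ L(P) are both empty.
Hence every string is accepted by P iff it is accepted by Q, and the two languages coincide.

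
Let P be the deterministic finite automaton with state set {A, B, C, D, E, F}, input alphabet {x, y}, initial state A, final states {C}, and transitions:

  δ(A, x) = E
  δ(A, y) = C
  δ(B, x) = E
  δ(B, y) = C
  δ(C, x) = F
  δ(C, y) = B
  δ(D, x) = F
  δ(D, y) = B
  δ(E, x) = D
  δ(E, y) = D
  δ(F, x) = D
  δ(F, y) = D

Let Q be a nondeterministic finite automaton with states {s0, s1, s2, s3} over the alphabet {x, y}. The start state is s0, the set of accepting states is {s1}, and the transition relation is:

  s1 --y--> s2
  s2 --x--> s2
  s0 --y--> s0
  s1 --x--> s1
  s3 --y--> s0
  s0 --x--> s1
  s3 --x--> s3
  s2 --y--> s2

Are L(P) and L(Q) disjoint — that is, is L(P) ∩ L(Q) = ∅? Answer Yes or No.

Exploring the product automaton P × Q from the start pair (A, s0), following both machines on each input symbol, reaches 11 state pairs: (A, s0), (E, s1), (C, s0), (D, s1), (D, s2), (F, s1), (B, s0), (B, s2), (F, s2), (E, s2), (C, s2).
P accepts in {C} and Q accepts in {s1}; no reachable pair has both components accepting, so no string drives both machines to acceptance simultaneously and L(P) ∩ L(Q) = ∅.
So no string is accepted by both, and the intersection is empty.

Yes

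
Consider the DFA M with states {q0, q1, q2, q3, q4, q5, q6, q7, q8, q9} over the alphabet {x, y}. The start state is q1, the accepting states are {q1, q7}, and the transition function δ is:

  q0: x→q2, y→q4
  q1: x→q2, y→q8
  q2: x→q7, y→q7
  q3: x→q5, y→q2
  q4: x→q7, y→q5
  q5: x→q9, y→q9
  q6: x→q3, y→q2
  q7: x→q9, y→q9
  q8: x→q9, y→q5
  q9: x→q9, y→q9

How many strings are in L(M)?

The useful subgraph on states {q1, q2, q7} is acyclic, so L(M) is finite; the longest accepting path visits 3 useful states, giving maximum string length 2.
Counting accepting paths from q1 by length: 1 of length 0, 2 of length 2. Total 3.

3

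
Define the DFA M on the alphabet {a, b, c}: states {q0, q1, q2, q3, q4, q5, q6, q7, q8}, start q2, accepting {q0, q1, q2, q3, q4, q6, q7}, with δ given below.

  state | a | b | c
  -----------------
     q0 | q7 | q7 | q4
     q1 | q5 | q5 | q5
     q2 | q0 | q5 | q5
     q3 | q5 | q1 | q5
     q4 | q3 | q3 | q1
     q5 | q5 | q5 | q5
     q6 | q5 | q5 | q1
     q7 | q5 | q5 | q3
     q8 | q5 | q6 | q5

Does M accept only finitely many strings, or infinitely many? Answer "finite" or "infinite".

The useful states (reachable from q2 and able to reach an accepting state) are {q0, q1, q2, q3, q4, q7}.
Restricted to these states the transition graph has no cycle, so every accepting path has bounded length and L is finite.

finite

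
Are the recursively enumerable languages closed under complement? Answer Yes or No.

No

If both L and its complement were r.e., running the two recognisers in parallel would decide L, so L would be recursive; but there are r.e. languages that are not recursive (e.g. the halting problem), and their complements are therefore not r.e.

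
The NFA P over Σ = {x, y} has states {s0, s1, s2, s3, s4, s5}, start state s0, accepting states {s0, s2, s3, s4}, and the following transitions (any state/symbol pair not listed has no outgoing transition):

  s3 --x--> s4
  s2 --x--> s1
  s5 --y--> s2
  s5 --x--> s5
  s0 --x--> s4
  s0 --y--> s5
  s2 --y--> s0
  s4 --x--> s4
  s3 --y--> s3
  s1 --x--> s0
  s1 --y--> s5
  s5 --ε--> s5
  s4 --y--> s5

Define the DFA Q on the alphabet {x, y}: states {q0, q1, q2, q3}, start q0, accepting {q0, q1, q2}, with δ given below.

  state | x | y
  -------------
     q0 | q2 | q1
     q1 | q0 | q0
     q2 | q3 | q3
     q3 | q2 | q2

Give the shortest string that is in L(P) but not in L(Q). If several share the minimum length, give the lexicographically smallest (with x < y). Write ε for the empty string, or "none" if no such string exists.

xx

The string xx is accepted by P but not by Q.
No shorter string lies in the difference, and xx is the lexicographically first length-2 string in L(P) \ L(Q).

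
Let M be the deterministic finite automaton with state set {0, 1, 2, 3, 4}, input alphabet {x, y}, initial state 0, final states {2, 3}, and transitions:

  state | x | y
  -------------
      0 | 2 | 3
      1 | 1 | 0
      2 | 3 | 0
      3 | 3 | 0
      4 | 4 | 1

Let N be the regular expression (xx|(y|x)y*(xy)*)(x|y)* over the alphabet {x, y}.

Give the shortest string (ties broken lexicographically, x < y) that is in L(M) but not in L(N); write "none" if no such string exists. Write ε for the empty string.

Converting the expression N to a DFA (subset construction, then merging equivalent states) gives the minimal DFA with states {n0, n1}, start state n0, accepting states {n1} and transitions n0: x→n1, y→n1; n1: x→n1, y→n1.
Exploring the product automaton M × N from the start pair (0, n0), following both machines on each input symbol, reaches 4 state pairs: (0, n0), (2, n1), (3, n1), (0, n1).
M accepts in {2, 3} and N accepts in {n1}. The reachable pairs whose M-component is accepting are (2, n1), (3, n1); in each of them the N-component is accepting too, so the product for L(M) \ L(N) (M-component accepting, N-component rejecting) has no reachable accepting pair and the difference is empty.
So every string accepted by M is also accepted by N: L(M) \ L(N) = ∅ and there is no such string.

none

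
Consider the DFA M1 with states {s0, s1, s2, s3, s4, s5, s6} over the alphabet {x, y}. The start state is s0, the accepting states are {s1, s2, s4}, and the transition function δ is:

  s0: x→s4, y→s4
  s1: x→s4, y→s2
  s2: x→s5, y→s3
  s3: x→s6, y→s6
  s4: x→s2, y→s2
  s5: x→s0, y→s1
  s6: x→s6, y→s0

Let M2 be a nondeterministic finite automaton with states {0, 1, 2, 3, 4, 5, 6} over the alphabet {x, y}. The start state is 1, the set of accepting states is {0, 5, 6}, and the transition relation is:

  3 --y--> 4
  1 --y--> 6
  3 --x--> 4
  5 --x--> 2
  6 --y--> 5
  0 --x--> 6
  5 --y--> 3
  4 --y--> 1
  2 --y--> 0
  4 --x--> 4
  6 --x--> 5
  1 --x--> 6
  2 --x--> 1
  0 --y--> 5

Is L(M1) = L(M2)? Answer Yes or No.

Yes

Exploring the product automaton M1 × M2 from the start pair (s0, 1), following both machines on each input symbol, reaches 7 state pairs: (s0, 1), (s4, 6), (s2, 5), (s5, 2), (s3, 3), (s1, 0), (s6, 4).
M1 accepts in {s1, s2, s4} and M2 accepts in {0, 5, 6}. In every reachable pair the two components are either both accepting — (s4, 6), (s2, 5), (s1, 0) — or both non-accepting, so no string is accepted by exactly one of the machines: L(M1) \ L(M2) and L(M2) \ L(M1) are both empty.
Hence every string is accepted by M1 iff it is accepted by M2, and the two languages coincide.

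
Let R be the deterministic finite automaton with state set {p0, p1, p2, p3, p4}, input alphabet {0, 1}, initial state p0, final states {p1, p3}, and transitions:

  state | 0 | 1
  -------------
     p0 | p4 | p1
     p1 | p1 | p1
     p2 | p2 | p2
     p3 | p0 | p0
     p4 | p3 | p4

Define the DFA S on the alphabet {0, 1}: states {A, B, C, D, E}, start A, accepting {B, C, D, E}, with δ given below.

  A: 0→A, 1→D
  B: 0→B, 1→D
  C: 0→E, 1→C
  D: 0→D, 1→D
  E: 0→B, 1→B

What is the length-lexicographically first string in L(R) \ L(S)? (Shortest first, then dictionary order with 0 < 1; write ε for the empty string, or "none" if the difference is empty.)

The string 00 is accepted by R but not by S.
No shorter string lies in the difference, and 00 is the lexicographically first length-2 string in L(R) \ L(S).

00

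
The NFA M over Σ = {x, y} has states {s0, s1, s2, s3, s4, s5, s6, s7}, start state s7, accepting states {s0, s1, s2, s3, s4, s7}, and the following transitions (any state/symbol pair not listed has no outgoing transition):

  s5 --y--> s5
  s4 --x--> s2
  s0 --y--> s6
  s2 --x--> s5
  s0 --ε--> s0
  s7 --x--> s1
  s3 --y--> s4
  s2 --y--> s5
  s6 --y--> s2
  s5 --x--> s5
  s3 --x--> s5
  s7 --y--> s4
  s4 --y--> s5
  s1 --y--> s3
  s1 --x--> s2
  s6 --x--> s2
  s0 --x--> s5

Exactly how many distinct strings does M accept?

The useful subgraph on states {s1, s2, s3, s4, s7} is acyclic, so L(M) is finite; the longest accepting path visits 5 useful states, giving maximum string length 4.
Counting accepting paths from s7 by length: 1 of length 0, 2 of length 1, 3 of length 2, 1 of length 3, 1 of length 4. Total 8.

8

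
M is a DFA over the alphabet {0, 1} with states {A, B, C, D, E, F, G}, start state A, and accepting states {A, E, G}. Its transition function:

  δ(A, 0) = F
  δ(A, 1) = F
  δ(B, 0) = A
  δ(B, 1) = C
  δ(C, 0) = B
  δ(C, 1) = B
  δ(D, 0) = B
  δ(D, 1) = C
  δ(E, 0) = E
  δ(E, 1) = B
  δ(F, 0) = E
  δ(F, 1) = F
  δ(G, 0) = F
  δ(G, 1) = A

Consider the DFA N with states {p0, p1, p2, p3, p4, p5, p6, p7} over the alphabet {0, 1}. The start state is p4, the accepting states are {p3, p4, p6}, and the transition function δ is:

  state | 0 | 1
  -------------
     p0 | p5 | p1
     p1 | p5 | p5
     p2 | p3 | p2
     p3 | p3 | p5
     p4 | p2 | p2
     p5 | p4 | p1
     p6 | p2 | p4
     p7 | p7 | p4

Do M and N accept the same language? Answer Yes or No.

Yes

Exploring the product automaton M × N from the start pair (A, p4), following both machines on each input symbol, reaches 5 state pairs: (A, p4), (F, p2), (E, p3), (B, p5), (C, p1).
M accepts in {A, E, G} and N accepts in {p3, p4, p6}. In every reachable pair the two components are either both accepting — (A, p4), (E, p3) — or both non-accepting, so no string is accepted by exactly one of the machines: L(M) \ L(N) and L(N) \ L(M) are both empty.
Hence every string is accepted by M iff it is accepted by N, and the two languages coincide.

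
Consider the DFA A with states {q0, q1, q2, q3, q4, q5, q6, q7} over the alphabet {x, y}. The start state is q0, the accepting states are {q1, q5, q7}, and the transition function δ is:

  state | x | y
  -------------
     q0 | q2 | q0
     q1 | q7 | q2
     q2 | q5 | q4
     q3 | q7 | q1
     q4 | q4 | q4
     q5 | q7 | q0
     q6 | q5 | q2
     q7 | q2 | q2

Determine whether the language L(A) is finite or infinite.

infinite

State q0 is reachable from the start and can reach an accepting state, and it lies on the cycle q0 → q0.
Traversing that cycle any number of times yields accepted strings of unbounded length, so the language is infinite.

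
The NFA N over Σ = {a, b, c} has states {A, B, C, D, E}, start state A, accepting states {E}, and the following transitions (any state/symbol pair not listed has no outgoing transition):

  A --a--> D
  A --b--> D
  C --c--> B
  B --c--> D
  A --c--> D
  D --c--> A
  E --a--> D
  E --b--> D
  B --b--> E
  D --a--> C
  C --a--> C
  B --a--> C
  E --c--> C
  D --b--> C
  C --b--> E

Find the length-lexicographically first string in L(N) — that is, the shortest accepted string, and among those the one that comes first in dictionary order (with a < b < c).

A breadth-first search from A reaches an accepting state first via the path A → D → C → E on input aab.
No string of length < 3 is accepted (BFS exhausts all shorter strings without reaching an accepting state), and aab is the lexicographically least accepting string of length 3.

aab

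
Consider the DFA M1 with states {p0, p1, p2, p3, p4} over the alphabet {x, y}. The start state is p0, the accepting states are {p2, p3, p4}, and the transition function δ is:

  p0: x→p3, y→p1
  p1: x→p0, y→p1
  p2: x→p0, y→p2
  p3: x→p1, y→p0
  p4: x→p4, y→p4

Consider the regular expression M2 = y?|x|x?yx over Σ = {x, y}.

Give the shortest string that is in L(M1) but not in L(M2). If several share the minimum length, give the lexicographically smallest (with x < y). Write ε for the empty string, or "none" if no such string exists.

yxx

The string yxx is accepted by M1 but not by M2.
No shorter string lies in the difference, and yxx is the lexicographically first length-3 string in L(M1) \ L(M2).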